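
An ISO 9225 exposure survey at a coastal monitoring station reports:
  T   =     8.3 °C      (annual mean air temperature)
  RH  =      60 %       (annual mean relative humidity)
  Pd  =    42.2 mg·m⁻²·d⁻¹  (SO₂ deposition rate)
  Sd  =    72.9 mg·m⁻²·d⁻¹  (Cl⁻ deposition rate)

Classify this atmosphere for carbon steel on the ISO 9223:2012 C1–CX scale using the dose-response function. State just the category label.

C3

carbon steel: f(T) = +0.150·(T−10) [T≤10 °C] = -0.2550
  SO₂ term: 1.77·42.2^0.52·exp(0.02·60-0.2550) = 31.88
  Cl⁻ term: 0.102·72.9^0.62·exp(0.033·60+0.04·8.3) = 14.71
  sum: 31.88 + 14.71 → r_corr = 46.59 μm/a
ISO 9223 Table 2 (carbon steel): 25 < 46.6 ≤ 50 μm/a ⇒ C3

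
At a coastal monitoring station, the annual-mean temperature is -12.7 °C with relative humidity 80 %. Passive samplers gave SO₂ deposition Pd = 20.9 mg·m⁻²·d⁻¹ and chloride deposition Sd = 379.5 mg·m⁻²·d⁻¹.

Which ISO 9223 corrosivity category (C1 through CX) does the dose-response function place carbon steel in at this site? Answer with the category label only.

carbon steel: T≤10 °C ⇒ hinge +0.150·(-12.7−10) = -3.4050
  SO₂ term: 1.77·20.9^0.52·exp(0.02·80-3.4050) = 1.414
  Sd branch = 0.102·Sd^0.62·e^(0.033·RH+0.04·T) = 34.17 μm/a
  r_corr = 1.414 + 34.17 = 35.58 μm/a
ISO 9223 Table 2 (carbon steel): 25 < 35.6 ≤ 50 μm/a ⇒ C3

C3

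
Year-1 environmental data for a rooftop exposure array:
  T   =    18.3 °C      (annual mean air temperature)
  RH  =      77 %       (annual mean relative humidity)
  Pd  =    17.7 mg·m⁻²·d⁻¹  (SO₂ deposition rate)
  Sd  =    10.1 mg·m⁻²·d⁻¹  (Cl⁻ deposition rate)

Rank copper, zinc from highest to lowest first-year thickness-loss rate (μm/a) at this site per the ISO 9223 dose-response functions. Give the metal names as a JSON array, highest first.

["zinc", "copper"]

copper: temperature factor f = -0.080·(8.3) = -0.6640
  Pd branch = 0.0053·Pd^0.26·e^(0.059·RH+f) = 0.5412 μm/a
  Sd branch = 0.01025·Sd^0.27·e^(0.036·RH+0.049·T) = 0.7502 μm/a
  r_corr = 0.5412 + 0.7502 = 1.291 μm/a
zinc: T>10 °C ⇒ hinge -0.071·(18.3−10) = -0.5893
  Pd branch = 0.0129·Pd^0.44·e^(0.046·RH+f) = 0.8751 μm/a
  Sd branch = 0.0175·Sd^0.57·e^(0.008·RH+0.085·T) = 0.5736 μm/a
  r_corr = 0.8751 + 0.5736 = 1.449 μm/a
Ordering by μm/a: zinc (1.45) > copper (1.29)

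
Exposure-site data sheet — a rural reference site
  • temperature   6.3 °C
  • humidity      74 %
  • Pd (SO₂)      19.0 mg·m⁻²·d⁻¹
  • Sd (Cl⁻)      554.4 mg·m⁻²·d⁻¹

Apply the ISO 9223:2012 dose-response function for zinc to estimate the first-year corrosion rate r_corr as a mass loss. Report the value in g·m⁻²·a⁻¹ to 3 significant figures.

r_corr = 22.9 g·m⁻²·a⁻¹

zinc: temperature factor f = +0.038·(-3.7) = -0.1406
  sulphur-dioxide contribution → 1.232 μm/a
  chloride contribution → 1.98 μm/a
  ⇒ r_corr(zinc) = 3.212 μm/a
Convert to mass loss: 3.212 μm/a × 7.14 g/cm³ = 22.93 g·m⁻²·a⁻¹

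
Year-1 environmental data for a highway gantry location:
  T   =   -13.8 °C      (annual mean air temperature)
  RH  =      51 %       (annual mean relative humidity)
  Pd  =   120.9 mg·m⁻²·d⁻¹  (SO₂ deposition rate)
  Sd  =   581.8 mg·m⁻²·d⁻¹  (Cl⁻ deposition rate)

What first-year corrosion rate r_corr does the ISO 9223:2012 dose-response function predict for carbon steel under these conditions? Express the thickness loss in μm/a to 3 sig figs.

r_corr = 18.0 μm/a

carbon steel: temperature factor f = +0.150·(-23.8) = -3.5700
  SO₂ term: 1.77·120.9^0.52·exp(0.02·51-3.5700) = 1.673
  Cl⁻ term: 0.102·581.8^0.62·exp(0.033·51+0.04·-13.8) = 16.37
  r_corr = 1.673 + 16.37 = 18.04 μm/a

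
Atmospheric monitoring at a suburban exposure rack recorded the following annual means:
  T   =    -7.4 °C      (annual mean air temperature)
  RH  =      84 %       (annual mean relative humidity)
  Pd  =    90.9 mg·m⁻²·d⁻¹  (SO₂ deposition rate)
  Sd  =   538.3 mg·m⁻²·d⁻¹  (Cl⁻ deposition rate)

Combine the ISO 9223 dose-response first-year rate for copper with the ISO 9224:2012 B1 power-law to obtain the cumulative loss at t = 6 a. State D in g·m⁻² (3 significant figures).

copper: f(T) = +0.126·(T−10) [T≤10 °C] = -2.1924
  SO₂ term: 0.0053·90.9^0.26·exp(0.059·84-2.1924) = 0.2715
  Sd branch = 0.01025·Sd^0.27·e^(0.036·RH+0.049·T) = 0.8016 μm/a
  r_corr = 0.2715 + 0.8016 = 1.073 μm/a
Long-term exponent b (ISO 9224 Table 2, B1) = 0.667
  D(6) = 1.073 × 6^0.667 = 1.073 × 3.304 = 3.545 μm
  Mass loss = 3.545 μm × 8.96 g/cm³ = 31.76 g·m⁻²

D(6) = 31.8 g·m⁻²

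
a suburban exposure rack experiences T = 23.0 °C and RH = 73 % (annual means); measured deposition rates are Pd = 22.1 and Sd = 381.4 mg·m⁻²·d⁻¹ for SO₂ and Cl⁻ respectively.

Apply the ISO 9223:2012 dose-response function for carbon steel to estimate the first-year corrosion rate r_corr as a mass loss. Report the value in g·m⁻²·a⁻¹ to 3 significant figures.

carbon steel: f(T) = -0.054·(T−10) [T>10 °C] = -0.7020
  sulphur-dioxide contribution → 18.89 μm/a
  chloride contribution → 113.5 μm/a
  total first-year rate 132.3 μm/a
Convert to mass loss: 132.3 μm/a × 7.85 g/cm³ = 1039 g·m⁻²·a⁻¹

r_corr = 1.04e+03 g·m⁻²·a⁻¹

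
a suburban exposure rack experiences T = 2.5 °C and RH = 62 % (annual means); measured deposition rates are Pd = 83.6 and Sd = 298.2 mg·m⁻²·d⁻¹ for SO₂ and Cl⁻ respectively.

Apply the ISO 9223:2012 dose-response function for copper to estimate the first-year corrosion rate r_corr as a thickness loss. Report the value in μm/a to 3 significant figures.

copper: f(T) = +0.126·(T−10) [T≤10 °C] = -0.9450
  SO₂ term: 0.0053·83.6^0.26·exp(0.059·62-0.9450) = 0.2525
  Cl⁻ term: 0.01025·298.2^0.27·exp(0.036·62+0.049·2.5) = 0.5028
  r_corr = 0.2525 + 0.5028 = 0.7553 μm/a

r_corr = 0.755 μm/a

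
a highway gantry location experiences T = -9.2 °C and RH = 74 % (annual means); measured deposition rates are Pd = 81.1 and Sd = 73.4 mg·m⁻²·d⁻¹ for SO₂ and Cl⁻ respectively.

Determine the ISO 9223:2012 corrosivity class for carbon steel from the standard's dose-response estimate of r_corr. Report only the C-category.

C2

carbon steel: f(T) = +0.150·(T−10) [T≤10 °C] = -2.8800
  SO₂ term: 1.77·81.1^0.52·exp(0.02·74-2.8800) = 4.292
  Cl⁻ term: 0.102·73.4^0.62·exp(0.033·74+0.04·-9.2) = 11.64
  r_corr = 4.292 + 11.64 = 15.93 μm/a
15.9 μm/a falls in (1.3, 25] for carbon steel → category C2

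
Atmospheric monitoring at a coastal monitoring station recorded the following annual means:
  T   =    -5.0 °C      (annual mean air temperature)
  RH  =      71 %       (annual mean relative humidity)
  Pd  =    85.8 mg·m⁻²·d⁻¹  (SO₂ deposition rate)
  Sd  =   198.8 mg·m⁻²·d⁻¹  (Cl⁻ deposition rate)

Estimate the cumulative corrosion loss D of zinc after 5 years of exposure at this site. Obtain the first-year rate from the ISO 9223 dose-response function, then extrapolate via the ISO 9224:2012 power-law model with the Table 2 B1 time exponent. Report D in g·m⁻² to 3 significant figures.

D(5) = 46.7 g·m⁻²

zinc: temperature factor f = +0.038·(-15.0) = -0.5700
  sulphur-dioxide contribution → 1.356 μm/a
  chloride contribution → 0.4123 μm/a
  ⇒ r_corr(zinc) = 1.768 μm/a
Long-term exponent b (ISO 9224 Table 2, B1) = 0.813
  D(5) = 1.768 × 5^0.813 = 1.768 × 3.701 = 6.543 μm
  Mass loss = 6.543 μm × 7.14 g/cm³ = 46.72 g·m⁻²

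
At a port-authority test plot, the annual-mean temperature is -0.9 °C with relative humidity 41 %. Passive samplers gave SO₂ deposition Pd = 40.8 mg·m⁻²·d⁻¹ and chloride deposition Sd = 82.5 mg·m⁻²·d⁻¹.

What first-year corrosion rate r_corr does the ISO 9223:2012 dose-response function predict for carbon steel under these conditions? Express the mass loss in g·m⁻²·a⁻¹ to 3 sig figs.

r_corr = 88.4 g·m⁻²·a⁻¹

carbon steel: T≤10 °C ⇒ hinge +0.150·(-0.9−10) = -1.6350
  SO₂ term: 1.77·40.8^0.52·exp(0.02·41-1.6350) = 5.39
  Cl⁻ term: 0.102·82.5^0.62·exp(0.033·41+0.04·-0.9) = 5.872
  sum: 5.39 + 5.872 → r_corr = 11.26 μm/a
Convert to mass loss: 11.26 μm/a × 7.85 g/cm³ = 88.4 g·m⁻²·a⁻¹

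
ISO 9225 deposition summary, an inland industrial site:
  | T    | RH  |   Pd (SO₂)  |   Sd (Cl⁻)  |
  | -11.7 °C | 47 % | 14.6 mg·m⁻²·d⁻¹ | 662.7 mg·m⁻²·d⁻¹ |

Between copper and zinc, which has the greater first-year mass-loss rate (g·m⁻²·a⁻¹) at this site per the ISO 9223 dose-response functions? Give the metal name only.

zinc

copper: f(T) = +0.126·(T−10) [T≤10 °C] = -2.7342
  SO₂ term: 0.0053·14.6^0.26·exp(0.059·47-2.7342) = 0.01106
  Sd branch = 0.01025·Sd^0.27·e^(0.036·RH+0.049·T) = 0.1813 μm/a
  r_corr = 0.01106 + 0.1813 = 0.1923 μm/a
  mass loss = 0.1923 μm/a × 8.96 g/cm³ = 1.723 g·m⁻²·a⁻¹
zinc: temperature factor f = +0.038·(-21.7) = -0.8246
  SO₂ term: 0.0129·14.6^0.44·exp(0.046·47-0.8246) = 0.1599
  Cl⁻ term: 0.0175·662.7^0.57·exp(0.008·47+0.085·-11.7) = 0.3825
  r_corr = 0.1599 + 0.3825 = 0.5423 μm/a
  mass loss = 0.5423 μm/a × 7.14 g/cm³ = 3.872 g·m⁻²·a⁻¹
Ordering by g·m⁻²·a⁻¹: zinc (3.87) > copper (1.72)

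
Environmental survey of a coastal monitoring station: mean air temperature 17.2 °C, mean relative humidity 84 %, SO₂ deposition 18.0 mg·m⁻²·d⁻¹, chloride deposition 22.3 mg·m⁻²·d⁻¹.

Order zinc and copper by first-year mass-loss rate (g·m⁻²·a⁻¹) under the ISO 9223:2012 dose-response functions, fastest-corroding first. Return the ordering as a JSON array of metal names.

["copper", "zinc"]

zinc: T>10 °C ⇒ hinge -0.071·(17.2−10) = -0.5112
  sulphur-dioxide contribution → 1.315 μm/a
  chloride contribution → 0.8677 μm/a
  ⇒ r_corr(zinc) = 2.183 μm/a
  mass loss = 2.183 μm/a × 7.14 g/cm³ = 15.59 g·m⁻²·a⁻¹
copper: f(T) = -0.080·(T−10) [T>10 °C] = -0.5760
  sulphur-dioxide contribution → 0.8971 μm/a
  chloride contribution → 1.133 μm/a
  total first-year rate 2.03 μm/a
  mass loss = 2.03 μm/a × 8.96 g/cm³ = 18.19 g·m⁻²·a⁻¹
Ordering by g·m⁻²·a⁻¹: copper (18.2) > zinc (15.6)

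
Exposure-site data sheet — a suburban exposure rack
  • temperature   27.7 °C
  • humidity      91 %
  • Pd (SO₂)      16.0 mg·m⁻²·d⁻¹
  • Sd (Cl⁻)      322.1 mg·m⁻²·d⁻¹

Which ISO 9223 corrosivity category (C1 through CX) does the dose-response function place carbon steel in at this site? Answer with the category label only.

carbon steel: temperature factor f = -0.054·(17.7) = -0.9558
  sulphur-dioxide contribution → 17.76 μm/a
  chloride contribution → 223.3 μm/a
  total first-year rate 241.1 μm/a
ISO 9223 Table 2 (carbon steel): 200 < 241 ≤ 700 μm/a ⇒ CX

CX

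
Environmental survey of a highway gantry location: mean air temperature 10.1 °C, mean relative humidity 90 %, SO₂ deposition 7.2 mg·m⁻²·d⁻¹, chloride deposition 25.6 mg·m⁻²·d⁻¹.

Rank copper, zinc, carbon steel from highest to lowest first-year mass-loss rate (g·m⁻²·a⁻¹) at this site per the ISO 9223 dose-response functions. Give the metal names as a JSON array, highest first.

copper: f(T) = -0.080·(T−10) [T>10 °C] = -0.0080
  sulphur-dioxide contribution → 1.778 μm/a
  chloride contribution → 1.03 μm/a
  total first-year rate 2.808 μm/a
  mass loss = 2.808 μm/a × 8.96 g/cm³ = 25.16 g·m⁻²·a⁻¹
zinc: T>10 °C ⇒ hinge -0.071·(10.1−10) = -0.0071
  sulphur-dioxide contribution → 1.917 μm/a
  chloride contribution → 0.5386 μm/a
  total first-year rate 2.456 μm/a
  mass loss = 2.456 μm/a × 7.14 g/cm³ = 17.54 g·m⁻²·a⁻¹
carbon steel: T>10 °C ⇒ hinge -0.054·(10.1−10) = -0.0054
  sulphur-dioxide contribution → 29.73 μm/a
  chloride contribution → 22.23 μm/a
  ⇒ r_corr(carbon steel) = 51.96 μm/a
  mass loss = 51.96 μm/a × 7.85 g/cm³ = 407.9 g·m⁻²·a⁻¹
Ordering by g·m⁻²·a⁻¹: carbon steel (408) > copper (25.2) > zinc (17.5)

["carbon steel", "copper", "zinc"]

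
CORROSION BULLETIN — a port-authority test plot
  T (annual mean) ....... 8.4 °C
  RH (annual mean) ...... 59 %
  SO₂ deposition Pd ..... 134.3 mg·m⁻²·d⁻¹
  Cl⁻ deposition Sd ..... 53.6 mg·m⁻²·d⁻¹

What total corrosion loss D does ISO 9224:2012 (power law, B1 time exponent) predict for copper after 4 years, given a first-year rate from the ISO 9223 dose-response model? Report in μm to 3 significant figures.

D(4) = 2.22 μm

copper: temperature factor f = +0.126·(-1.6) = -0.2016
  SO₂ term: 0.0053·134.3^0.26·exp(0.059·59-0.2016) = 0.5033
  Cl⁻ term: 0.01025·53.6^0.27·exp(0.036·59+0.049·8.4) = 0.3791
  r_corr = 0.5033 + 0.3791 = 0.8824 μm/a
Power-law: D(4) = r_corr · 4^0.667
  D(4) = 0.8824 × 4^0.667 = 0.8824 × 2.521 = 2.225 μm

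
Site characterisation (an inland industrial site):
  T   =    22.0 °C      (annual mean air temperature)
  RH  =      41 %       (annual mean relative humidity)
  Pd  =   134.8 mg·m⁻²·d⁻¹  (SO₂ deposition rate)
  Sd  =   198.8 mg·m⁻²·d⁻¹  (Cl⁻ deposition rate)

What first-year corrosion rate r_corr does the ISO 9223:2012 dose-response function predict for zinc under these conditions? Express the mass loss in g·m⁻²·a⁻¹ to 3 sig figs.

zinc: temperature factor f = -0.071·(12.0) = -0.8520
  Pd branch = 0.0129·Pd^0.44·e^(0.046·RH+f) = 0.3138 μm/a
  Cl⁻ term: 0.0175·198.8^0.57·exp(0.008·41+0.085·22.0) = 3.219
  sum: 0.3138 + 3.219 → r_corr = 3.533 μm/a
Convert to mass loss: 3.533 μm/a × 7.14 g/cm³ = 25.22 g·m⁻²·a⁻¹

r_corr = 25.2 g·m⁻²·a⁻¹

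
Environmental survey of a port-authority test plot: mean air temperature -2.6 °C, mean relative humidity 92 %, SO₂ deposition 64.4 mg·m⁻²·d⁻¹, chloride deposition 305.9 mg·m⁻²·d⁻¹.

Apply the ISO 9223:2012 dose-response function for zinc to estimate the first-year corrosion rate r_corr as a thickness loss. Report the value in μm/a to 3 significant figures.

r_corr = 4.20 μm/a

zinc: temperature factor f = +0.038·(-12.6) = -0.4788
  sulphur-dioxide contribution → 3.439 μm/a
  chloride contribution → 0.7647 μm/a
  ⇒ r_corr(zinc) = 4.204 μm/a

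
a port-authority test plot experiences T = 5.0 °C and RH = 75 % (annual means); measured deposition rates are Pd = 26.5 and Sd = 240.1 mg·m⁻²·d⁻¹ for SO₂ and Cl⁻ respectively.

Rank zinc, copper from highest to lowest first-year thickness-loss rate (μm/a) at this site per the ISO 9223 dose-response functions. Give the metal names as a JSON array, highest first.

["zinc", "copper"]

zinc: T≤10 °C ⇒ hinge +0.038·(5.0−10) = -0.1900
  Pd branch = 0.0129·Pd^0.44·e^(0.046·RH+f) = 1.421 μm/a
  Sd branch = 0.0175·Sd^0.57·e^(0.008·RH+0.085·T) = 1.109 μm/a
  sum: 1.421 + 1.109 → r_corr = 2.53 μm/a
copper: T≤10 °C ⇒ hinge +0.126·(5.0−10) = -0.6300
  Pd branch = 0.0053·Pd^0.26·e^(0.059·RH+f) = 0.5527 μm/a
  Sd branch = 0.01025·Sd^0.27·e^(0.036·RH+0.049·T) = 0.8559 μm/a
  sum: 0.5527 + 0.8559 → r_corr = 1.409 μm/a
Ordering by μm/a: zinc (2.53) > copper (1.41)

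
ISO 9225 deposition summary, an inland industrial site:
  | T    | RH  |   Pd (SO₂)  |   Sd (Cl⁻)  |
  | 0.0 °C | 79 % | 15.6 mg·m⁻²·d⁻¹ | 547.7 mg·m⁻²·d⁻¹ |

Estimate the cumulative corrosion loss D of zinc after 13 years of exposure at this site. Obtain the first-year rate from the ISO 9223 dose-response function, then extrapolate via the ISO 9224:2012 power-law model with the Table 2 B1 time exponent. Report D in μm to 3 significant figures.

D(13) = 18.6 μm

zinc: f(T) = +0.038·(T−10) [T≤10 °C] = -0.3800
  Pd branch = 0.0129·Pd^0.44·e^(0.046·RH+f) = 1.119 μm/a
  Sd branch = 0.0175·Sd^0.57·e^(0.008·RH+0.085·T) = 1.198 μm/a
  sum: 1.119 + 1.198 → r_corr = 2.317 μm/a
Power-law: D(13) = r_corr · 13^0.813
  D(13) = 2.317 × 13^0.813 = 2.317 × 8.047 = 18.64 μm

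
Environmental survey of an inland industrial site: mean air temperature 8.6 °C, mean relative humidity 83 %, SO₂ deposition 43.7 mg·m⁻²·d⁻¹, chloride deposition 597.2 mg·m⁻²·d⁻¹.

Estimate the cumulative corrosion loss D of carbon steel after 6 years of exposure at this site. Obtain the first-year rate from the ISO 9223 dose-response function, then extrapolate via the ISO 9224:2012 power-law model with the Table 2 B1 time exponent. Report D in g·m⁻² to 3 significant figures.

carbon steel: T≤10 °C ⇒ hinge +0.150·(8.6−10) = -0.2100
  SO₂ term: 1.77·43.7^0.52·exp(0.02·83-0.2100) = 53.8
  Sd branch = 0.102·Sd^0.62·e^(0.033·RH+0.04·T) = 117.1 μm/a
  r_corr = 53.8 + 117.1 = 170.9 μm/a
Long-term exponent b (ISO 9224 Table 2, B1) = 0.523
  D(6) = 170.9 × 6^0.523 = 170.9 × 2.553 = 436.3 μm
  Mass loss = 436.3 μm × 7.85 g/cm³ = 3425 g·m⁻²

D(6) = 3.43e+03 g·m⁻²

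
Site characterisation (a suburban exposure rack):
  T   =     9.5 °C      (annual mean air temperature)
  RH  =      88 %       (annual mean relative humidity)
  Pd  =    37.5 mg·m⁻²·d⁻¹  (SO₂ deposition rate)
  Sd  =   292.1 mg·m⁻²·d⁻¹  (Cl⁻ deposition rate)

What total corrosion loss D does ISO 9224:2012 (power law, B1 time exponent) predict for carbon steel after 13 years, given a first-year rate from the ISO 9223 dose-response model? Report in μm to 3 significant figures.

D(13) = 592 μm

carbon steel: f(T) = +0.150·(T−10) [T≤10 °C] = -0.0750
  Pd branch = 1.77·Pd^0.52·e^(0.02·RH+f) = 62.84 μm/a
  Sd branch = 0.102·Sd^0.62·e^(0.033·RH+0.04·T) = 91.93 μm/a
  sum: 62.84 + 91.93 → r_corr = 154.8 μm/a
ISO 9224: D(t) = r_corr · t^b with b = 0.523 (carbon steel, B1)
  D(13) = 154.8 × 13^0.523 = 154.8 × 3.825 = 591.9 μm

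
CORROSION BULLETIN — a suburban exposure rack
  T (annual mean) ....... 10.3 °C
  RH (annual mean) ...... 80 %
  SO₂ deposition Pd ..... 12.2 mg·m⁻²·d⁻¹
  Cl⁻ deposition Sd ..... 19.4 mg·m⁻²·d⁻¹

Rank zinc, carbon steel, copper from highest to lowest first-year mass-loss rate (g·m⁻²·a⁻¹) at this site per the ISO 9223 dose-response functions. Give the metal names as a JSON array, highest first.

zinc: temperature factor f = -0.071·(0.3) = -0.0213
  SO₂ term: 0.0129·12.2^0.44·exp(0.046·80-0.0213) = 1.505
  Cl⁻ term: 0.0175·19.4^0.57·exp(0.008·80+0.085·10.3) = 0.4318
  r_corr = 1.505 + 0.4318 = 1.937 μm/a
  mass loss = 1.937 μm/a × 7.14 g/cm³ = 13.83 g·m⁻²·a⁻¹
carbon steel: temperature factor f = -0.054·(0.3) = -0.0162
  Pd branch = 1.77·Pd^0.52·e^(0.02·RH+f) = 31.67 μm/a
  Sd branch = 0.102·Sd^0.62·e^(0.033·RH+0.04·T) = 13.57 μm/a
  sum: 31.67 + 13.57 → r_corr = 45.24 μm/a
  mass loss = 45.24 μm/a × 7.85 g/cm³ = 355.2 g·m⁻²·a⁻¹
copper: temperature factor f = -0.080·(0.3) = -0.0240
  Pd branch = 0.0053·Pd^0.26·e^(0.059·RH+f) = 1.112 μm/a
  Sd branch = 0.01025·Sd^0.27·e^(0.036·RH+0.049·T) = 0.6736 μm/a
  r_corr = 1.112 + 0.6736 = 1.786 μm/a
  mass loss = 1.786 μm/a × 8.96 g/cm³ = 16 g·m⁻²·a⁻¹
Ordering by g·m⁻²·a⁻¹: carbon steel (355) > copper (16) > zinc (13.8)

["carbon steel", "copper", "zinc"]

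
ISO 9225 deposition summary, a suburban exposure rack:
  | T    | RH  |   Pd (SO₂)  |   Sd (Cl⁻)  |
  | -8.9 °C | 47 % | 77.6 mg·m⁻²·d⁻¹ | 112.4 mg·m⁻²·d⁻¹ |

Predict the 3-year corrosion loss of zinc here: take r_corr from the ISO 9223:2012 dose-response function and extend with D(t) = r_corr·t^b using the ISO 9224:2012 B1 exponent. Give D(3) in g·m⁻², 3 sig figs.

D(3) = 9.55 g·m⁻²

zinc: T≤10 °C ⇒ hinge +0.038·(-8.9−10) = -0.7182
  sulphur-dioxide contribution → 0.3708 μm/a
  chloride contribution → 0.1765 μm/a
  ⇒ r_corr(zinc) = 0.5473 μm/a
Long-term exponent b (ISO 9224 Table 2, B1) = 0.813
  D(3) = 0.5473 × 3^0.813 = 0.5473 × 2.443 = 1.337 μm
  Mass loss = 1.337 μm × 7.14 g/cm³ = 9.546 g·m⁻²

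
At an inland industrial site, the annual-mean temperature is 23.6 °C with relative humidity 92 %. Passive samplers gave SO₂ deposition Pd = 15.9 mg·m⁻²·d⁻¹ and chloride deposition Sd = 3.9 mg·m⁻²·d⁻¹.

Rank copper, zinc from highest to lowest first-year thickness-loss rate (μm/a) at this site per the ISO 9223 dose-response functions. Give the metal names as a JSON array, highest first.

["copper", "zinc"]

copper: f(T) = -0.080·(T−10) [T>10 °C] = -1.0880
  sulphur-dioxide contribution → 0.8346 μm/a
  chloride contribution → 1.291 μm/a
  total first-year rate 2.126 μm/a
zinc: f(T) = -0.071·(T−10) [T>10 °C] = -0.9656
  sulphur-dioxide contribution → 1.142 μm/a
  chloride contribution → 0.5899 μm/a
  total first-year rate 1.732 μm/a
Ordering by μm/a: copper (2.13) > zinc (1.73)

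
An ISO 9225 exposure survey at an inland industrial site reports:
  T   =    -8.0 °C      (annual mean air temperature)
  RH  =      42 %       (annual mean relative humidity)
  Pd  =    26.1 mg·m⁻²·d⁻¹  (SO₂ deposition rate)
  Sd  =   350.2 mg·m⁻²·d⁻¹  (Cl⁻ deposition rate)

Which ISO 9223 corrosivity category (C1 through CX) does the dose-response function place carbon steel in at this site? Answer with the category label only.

C2

carbon steel: f(T) = +0.150·(T−10) [T≤10 °C] = -2.7000
  sulphur-dioxide contribution → 1.503 μm/a
  chloride contribution → 11.2 μm/a
  ⇒ r_corr(carbon steel) = 12.7 μm/a
ISO 9223 Table 2 (carbon steel): 1.3 < 12.7 ≤ 25 μm/a ⇒ C2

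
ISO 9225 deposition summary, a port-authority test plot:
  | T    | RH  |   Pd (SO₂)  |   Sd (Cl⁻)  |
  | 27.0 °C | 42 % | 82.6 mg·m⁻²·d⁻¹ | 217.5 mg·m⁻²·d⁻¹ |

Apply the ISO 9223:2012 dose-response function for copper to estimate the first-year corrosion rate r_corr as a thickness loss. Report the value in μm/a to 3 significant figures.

r_corr = 0.798 μm/a

copper: T>10 °C ⇒ hinge -0.080·(27.0−10) = -1.3600
  sulphur-dioxide contribution → 0.05108 μm/a
  chloride contribution → 0.7466 μm/a
  total first-year rate 0.7976 μm/a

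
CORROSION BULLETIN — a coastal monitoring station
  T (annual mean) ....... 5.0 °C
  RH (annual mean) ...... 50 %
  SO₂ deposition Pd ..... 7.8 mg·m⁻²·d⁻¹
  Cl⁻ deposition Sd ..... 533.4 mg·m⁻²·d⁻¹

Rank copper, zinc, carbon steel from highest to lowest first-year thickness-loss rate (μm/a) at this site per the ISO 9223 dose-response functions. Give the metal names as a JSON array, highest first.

["carbon steel", "zinc", "copper"]

copper: f(T) = +0.126·(T−10) [T≤10 °C] = -0.6300
  sulphur-dioxide contribution → 0.092 μm/a
  chloride contribution → 0.4317 μm/a
  total first-year rate 0.5237 μm/a
zinc: T≤10 °C ⇒ hinge +0.038·(5.0−10) = -0.1900
  sulphur-dioxide contribution → 0.2627 μm/a
  chloride contribution → 1.431 μm/a
  total first-year rate 1.694 μm/a
carbon steel: temperature factor f = +0.150·(-5.0) = -0.7500
  sulphur-dioxide contribution → 6.614 μm/a
  chloride contribution → 31.83 μm/a
  ⇒ r_corr(carbon steel) = 38.44 μm/a
Ordering by μm/a: carbon steel (38.4) > zinc (1.69) > copper (0.524)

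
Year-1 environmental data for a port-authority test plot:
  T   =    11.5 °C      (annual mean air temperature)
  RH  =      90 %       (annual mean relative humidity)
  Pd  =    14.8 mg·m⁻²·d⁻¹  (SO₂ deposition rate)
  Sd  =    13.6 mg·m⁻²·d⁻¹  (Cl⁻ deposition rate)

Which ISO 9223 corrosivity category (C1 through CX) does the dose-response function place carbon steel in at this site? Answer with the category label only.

C4

carbon steel: temperature factor f = -0.054·(1.5) = -0.0810
  Pd branch = 1.77·Pd^0.52·e^(0.02·RH+f) = 40.09 μm/a
  Sd branch = 0.102·Sd^0.62·e^(0.033·RH+0.04·T) = 15.89 μm/a
  r_corr = 40.09 + 15.89 = 55.98 μm/a
ISO 9223 Table 2 (carbon steel): 50 < 56 ≤ 80 μm/a ⇒ C4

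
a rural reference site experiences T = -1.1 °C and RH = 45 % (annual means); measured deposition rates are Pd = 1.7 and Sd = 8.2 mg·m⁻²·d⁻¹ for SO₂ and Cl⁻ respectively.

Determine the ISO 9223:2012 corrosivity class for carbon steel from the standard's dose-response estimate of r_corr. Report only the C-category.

C2

carbon steel: temperature factor f = +0.150·(-11.1) = -1.6650
  SO₂ term: 1.77·1.7^0.52·exp(0.02·45-1.6650) = 1.085
  Sd branch = 0.102·Sd^0.62·e^(0.033·RH+0.04·T) = 1.588 μm/a
  sum: 1.085 + 1.588 → r_corr = 2.674 μm/a
ISO 9223 Table 2 (carbon steel): 1.3 < 2.67 ≤ 25 μm/a ⇒ C2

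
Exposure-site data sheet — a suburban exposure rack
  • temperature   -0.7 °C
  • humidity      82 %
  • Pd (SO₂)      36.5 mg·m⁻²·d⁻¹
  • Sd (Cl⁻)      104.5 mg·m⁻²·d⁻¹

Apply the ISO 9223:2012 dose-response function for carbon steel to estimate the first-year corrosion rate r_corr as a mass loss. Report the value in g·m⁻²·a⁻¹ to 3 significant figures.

r_corr = 302 g·m⁻²·a⁻¹

carbon steel: f(T) = +0.150·(T−10) [T≤10 °C] = -1.6050
  SO₂ term: 1.77·36.5^0.52·exp(0.02·82-1.6050) = 11.9
  Cl⁻ term: 0.102·104.5^0.62·exp(0.033·82+0.04·-0.7) = 26.52
  sum: 11.9 + 26.52 → r_corr = 38.42 μm/a
Convert to mass loss: 38.42 μm/a × 7.85 g/cm³ = 301.6 g·m⁻²·a⁻¹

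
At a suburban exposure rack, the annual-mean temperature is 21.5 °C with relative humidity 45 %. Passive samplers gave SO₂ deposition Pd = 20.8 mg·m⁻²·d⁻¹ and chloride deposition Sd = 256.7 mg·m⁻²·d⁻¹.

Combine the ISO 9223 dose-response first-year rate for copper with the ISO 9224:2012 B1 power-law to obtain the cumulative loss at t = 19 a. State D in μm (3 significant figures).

copper: T>10 °C ⇒ hinge -0.080·(21.5−10) = -0.9200
  Pd branch = 0.0053·Pd^0.26·e^(0.059·RH+f) = 0.06614 μm/a
  Sd branch = 0.01025·Sd^0.27·e^(0.036·RH+0.049·T) = 0.6643 μm/a
  r_corr = 0.06614 + 0.6643 = 0.7304 μm/a
Long-term exponent b (ISO 9224 Table 2, B1) = 0.667
  D(19) = 0.7304 × 19^0.667 = 0.7304 × 7.127 = 5.206 μm

D(19) = 5.21 μm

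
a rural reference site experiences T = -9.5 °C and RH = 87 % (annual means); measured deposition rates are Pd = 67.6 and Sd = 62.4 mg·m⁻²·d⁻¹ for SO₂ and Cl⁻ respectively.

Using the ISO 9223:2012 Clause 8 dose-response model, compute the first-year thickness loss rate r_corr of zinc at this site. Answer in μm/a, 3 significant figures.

r_corr = 2.31 μm/a

zinc: T≤10 °C ⇒ hinge +0.038·(-9.5−10) = -0.7410
  Pd branch = 0.0129·Pd^0.44·e^(0.046·RH+f) = 2.148 μm/a
  Cl⁻ term: 0.0175·62.4^0.57·exp(0.008·87+0.085·-9.5) = 0.1651
  sum: 2.148 + 0.1651 → r_corr = 2.313 μm/a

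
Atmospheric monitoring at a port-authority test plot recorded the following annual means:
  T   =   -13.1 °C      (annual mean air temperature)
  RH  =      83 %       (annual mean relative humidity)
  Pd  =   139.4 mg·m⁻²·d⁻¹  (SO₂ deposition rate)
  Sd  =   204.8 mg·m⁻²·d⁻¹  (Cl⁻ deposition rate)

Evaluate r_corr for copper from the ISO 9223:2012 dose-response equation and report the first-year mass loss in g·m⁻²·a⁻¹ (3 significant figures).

copper: temperature factor f = +0.126·(-23.1) = -2.9106
  sulphur-dioxide contribution → 0.1395 μm/a
  chloride contribution → 0.4505 μm/a
  ⇒ r_corr(copper) = 0.59 μm/a
Convert to mass loss: 0.59 μm/a × 8.96 g/cm³ = 5.286 g·m⁻²·a⁻¹

r_corr = 5.29 g·m⁻²·a⁻¹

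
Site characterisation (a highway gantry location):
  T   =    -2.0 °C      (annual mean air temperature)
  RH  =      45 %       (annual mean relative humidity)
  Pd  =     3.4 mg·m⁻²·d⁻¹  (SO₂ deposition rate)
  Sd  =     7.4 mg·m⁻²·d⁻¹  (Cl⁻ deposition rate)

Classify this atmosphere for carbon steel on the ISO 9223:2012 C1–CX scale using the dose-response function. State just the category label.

carbon steel: temperature factor f = +0.150·(-12.0) = -1.8000
  SO₂ term: 1.77·3.4^0.52·exp(0.02·45-1.8000) = 1.36
  Cl⁻ term: 0.102·7.4^0.62·exp(0.033·45+0.04·-2.0) = 1.438
  r_corr = 1.36 + 1.438 = 2.798 μm/a
ISO 9223 Table 2 (carbon steel): 1.3 < 2.8 ≤ 25 μm/a ⇒ C2

C2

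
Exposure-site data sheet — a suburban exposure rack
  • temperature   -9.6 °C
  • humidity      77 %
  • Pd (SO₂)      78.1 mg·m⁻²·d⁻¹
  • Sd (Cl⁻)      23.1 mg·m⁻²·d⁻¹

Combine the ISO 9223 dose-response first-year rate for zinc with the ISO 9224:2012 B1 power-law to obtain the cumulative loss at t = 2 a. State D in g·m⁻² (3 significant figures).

zinc: T≤10 °C ⇒ hinge +0.038·(-9.6−10) = -0.7448
  SO₂ term: 0.0129·78.1^0.44·exp(0.046·77-0.7448) = 1.439
  Cl⁻ term: 0.0175·23.1^0.57·exp(0.008·77+0.085·-9.6) = 0.08579
  sum: 1.439 + 0.08579 → r_corr = 1.525 μm/a
Power-law: D(2) = r_corr · 2^0.813
  D(2) = 1.525 × 2^0.813 = 1.525 × 1.757 = 2.679 μm
  Mass loss = 2.679 μm × 7.14 g/cm³ = 19.13 g·m⁻²

D(2) = 19.1 g·m⁻²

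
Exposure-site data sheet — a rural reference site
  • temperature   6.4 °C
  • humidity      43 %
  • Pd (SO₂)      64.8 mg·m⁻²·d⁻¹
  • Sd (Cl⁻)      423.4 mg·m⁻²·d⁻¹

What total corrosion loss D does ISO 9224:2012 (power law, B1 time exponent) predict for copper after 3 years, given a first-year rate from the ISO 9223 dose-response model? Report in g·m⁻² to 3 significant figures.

D(3) = 8.64 g·m⁻²

copper: temperature factor f = +0.126·(-3.6) = -0.4536
  sulphur-dioxide contribution → 0.1259 μm/a
  chloride contribution → 0.3376 μm/a
  total first-year rate 0.4635 μm/a
Power-law: D(3) = r_corr · 3^0.667
  D(3) = 0.4635 × 3^0.667 = 0.4635 × 2.081 = 0.9646 μm
  Mass loss = 0.9646 μm × 8.96 g/cm³ = 8.642 g·m⁻²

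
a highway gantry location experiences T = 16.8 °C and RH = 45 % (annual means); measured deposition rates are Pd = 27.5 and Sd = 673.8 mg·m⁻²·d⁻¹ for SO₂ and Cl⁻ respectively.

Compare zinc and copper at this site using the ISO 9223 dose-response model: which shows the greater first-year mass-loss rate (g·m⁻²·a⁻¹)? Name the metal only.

zinc

zinc: temperature factor f = -0.071·(6.8) = -0.4828
  SO₂ term: 0.0129·27.5^0.44·exp(0.046·45-0.4828) = 0.2711
  Cl⁻ term: 0.0175·673.8^0.57·exp(0.008·45+0.085·16.8) = 4.284
  r_corr = 0.2711 + 4.284 = 4.555 μm/a
  mass loss = 4.555 μm/a × 7.14 g/cm³ = 32.52 g·m⁻²·a⁻¹
copper: f(T) = -0.080·(T−10) [T>10 °C] = -0.5440
  Pd branch = 0.0053·Pd^0.26·e^(0.059·RH+f) = 0.1036 μm/a
  Sd branch = 0.01025·Sd^0.27·e^(0.036·RH+0.049·T) = 0.6847 μm/a
  r_corr = 0.1036 + 0.6847 = 0.7883 μm/a
  mass loss = 0.7883 μm/a × 8.96 g/cm³ = 7.063 g·m⁻²·a⁻¹
Ordering by g·m⁻²·a⁻¹: zinc (32.5) > copper (7.06)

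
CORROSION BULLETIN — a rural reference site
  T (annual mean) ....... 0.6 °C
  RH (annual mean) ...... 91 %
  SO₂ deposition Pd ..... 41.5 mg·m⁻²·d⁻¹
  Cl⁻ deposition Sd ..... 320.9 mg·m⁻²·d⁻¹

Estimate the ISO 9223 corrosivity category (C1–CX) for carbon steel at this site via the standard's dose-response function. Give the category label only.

carbon steel: temperature factor f = +0.150·(-9.4) = -1.4100
  Pd branch = 1.77·Pd^0.52·e^(0.02·RH+f) = 18.51 μm/a
  Sd branch = 0.102·Sd^0.62·e^(0.033·RH+0.04·T) = 75.36 μm/a
  r_corr = 18.51 + 75.36 = 93.87 μm/a
93.9 μm/a falls in (80, 200] for carbon steel → category C5

C5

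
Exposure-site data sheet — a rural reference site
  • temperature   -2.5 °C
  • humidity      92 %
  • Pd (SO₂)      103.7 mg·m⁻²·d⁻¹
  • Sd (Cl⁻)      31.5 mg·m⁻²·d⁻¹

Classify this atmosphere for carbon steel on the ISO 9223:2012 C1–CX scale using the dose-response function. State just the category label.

carbon steel: f(T) = +0.150·(T−10) [T≤10 °C] = -1.8750
  sulphur-dioxide contribution → 19.1 μm/a
  chloride contribution → 16.32 μm/a
  total first-year rate 35.41 μm/a
35.4 μm/a falls in (25, 50] for carbon steel → category C3

C3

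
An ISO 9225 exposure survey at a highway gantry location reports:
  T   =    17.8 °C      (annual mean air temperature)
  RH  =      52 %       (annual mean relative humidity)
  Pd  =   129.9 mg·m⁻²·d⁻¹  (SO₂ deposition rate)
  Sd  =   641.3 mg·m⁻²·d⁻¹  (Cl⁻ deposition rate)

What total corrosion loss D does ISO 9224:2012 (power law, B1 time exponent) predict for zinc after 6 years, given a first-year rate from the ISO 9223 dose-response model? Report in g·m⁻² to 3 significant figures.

D(6) = 168 g·m⁻²

zinc: f(T) = -0.071·(T−10) [T>10 °C] = -0.5538
  Pd branch = 0.0129·Pd^0.44·e^(0.046·RH+f) = 0.6901 μm/a
  Sd branch = 0.0175·Sd^0.57·e^(0.008·RH+0.085·T) = 4.795 μm/a
  r_corr = 0.6901 + 4.795 = 5.485 μm/a
Power-law: D(6) = r_corr · 6^0.813
  D(6) = 5.485 × 6^0.813 = 5.485 × 4.292 = 23.54 μm
  Mass loss = 23.54 μm × 7.14 g/cm³ = 168.1 g·m⁻²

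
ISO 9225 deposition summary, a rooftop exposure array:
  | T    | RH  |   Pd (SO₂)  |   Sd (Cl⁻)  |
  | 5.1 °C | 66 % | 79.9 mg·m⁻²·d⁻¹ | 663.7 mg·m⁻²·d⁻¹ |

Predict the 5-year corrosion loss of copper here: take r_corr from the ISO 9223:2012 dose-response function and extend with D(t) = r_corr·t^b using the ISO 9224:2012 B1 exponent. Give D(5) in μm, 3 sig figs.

copper: T≤10 °C ⇒ hinge +0.126·(5.1−10) = -0.6174
  sulphur-dioxide contribution → 0.4385 μm/a
  chloride contribution → 0.8186 μm/a
  total first-year rate 1.257 μm/a
Power-law: D(5) = r_corr · 5^0.667
  D(5) = 1.257 × 5^0.667 = 1.257 × 2.926 = 3.678 μm

D(5) = 3.68 μm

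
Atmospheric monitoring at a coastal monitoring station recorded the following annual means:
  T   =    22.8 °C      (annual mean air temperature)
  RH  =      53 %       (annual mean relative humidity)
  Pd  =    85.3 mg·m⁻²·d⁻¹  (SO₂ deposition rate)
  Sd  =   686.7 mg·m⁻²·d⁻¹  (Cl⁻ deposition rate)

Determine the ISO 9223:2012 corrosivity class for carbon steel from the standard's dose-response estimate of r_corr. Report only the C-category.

carbon steel: temperature factor f = -0.054·(12.8) = -0.6912
  SO₂ term: 1.77·85.3^0.52·exp(0.02·53-0.6912) = 25.84
  Cl⁻ term: 0.102·686.7^0.62·exp(0.033·53+0.04·22.8) = 83.76
  r_corr = 25.84 + 83.76 = 109.6 μm/a
Category bounds: 80…200 μm/a bracket r_corr ⇒ C5

C5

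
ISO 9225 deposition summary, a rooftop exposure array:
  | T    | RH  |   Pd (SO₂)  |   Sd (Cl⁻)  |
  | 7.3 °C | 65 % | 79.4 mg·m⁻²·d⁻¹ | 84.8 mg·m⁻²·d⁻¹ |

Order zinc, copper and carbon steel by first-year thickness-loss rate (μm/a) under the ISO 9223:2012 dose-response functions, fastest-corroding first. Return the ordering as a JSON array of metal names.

zinc: temperature factor f = +0.038·(-2.7) = -0.1026
  sulphur-dioxide contribution → 1.587 μm/a
  chloride contribution → 0.6879 μm/a
  ⇒ r_corr(zinc) = 2.275 μm/a
copper: f(T) = +0.126·(T−10) [T≤10 °C] = -0.3402
  sulphur-dioxide contribution → 0.5445 μm/a
  chloride contribution → 0.5046 μm/a
  total first-year rate 1.049 μm/a
carbon steel: temperature factor f = +0.150·(-2.7) = -0.4050
  sulphur-dioxide contribution → 42.13 μm/a
  chloride contribution → 18.31 μm/a
  ⇒ r_corr(carbon steel) = 60.43 μm/a
Ordering by μm/a: carbon steel (60.4) > zinc (2.27) > copper (1.05)

["carbon steel", "zinc", "copper"]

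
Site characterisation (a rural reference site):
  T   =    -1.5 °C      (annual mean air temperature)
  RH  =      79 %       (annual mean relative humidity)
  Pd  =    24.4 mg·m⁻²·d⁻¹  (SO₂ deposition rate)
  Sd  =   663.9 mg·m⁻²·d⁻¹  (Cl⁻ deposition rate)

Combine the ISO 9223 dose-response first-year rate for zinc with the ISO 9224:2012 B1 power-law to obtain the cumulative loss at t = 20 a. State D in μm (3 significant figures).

zinc: f(T) = +0.038·(T−10) [T≤10 °C] = -0.4370
  Pd branch = 0.0129·Pd^0.44·e^(0.046·RH+f) = 1.287 μm/a
  Sd branch = 0.0175·Sd^0.57·e^(0.008·RH+0.085·T) = 1.177 μm/a
  sum: 1.287 + 1.177 → r_corr = 2.464 μm/a
Long-term exponent b (ISO 9224 Table 2, B1) = 0.813
  D(20) = 2.464 × 20^0.813 = 2.464 × 11.42 = 28.14 μm

D(20) = 28.1 μm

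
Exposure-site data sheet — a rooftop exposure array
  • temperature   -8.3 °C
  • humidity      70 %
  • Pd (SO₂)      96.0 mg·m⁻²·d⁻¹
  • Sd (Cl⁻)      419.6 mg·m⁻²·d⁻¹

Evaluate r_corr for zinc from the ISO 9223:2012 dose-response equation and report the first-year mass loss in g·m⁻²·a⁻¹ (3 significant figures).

zinc: f(T) = +0.038·(T−10) [T≤10 °C] = -0.6954
  SO₂ term: 0.0129·96.0^0.44·exp(0.046·70-0.6954) = 1.2
  Sd branch = 0.0175·Sd^0.57·e^(0.008·RH+0.085·T) = 0.473 μm/a
  sum: 1.2 + 0.473 → r_corr = 1.673 μm/a
Convert to mass loss: 1.673 μm/a × 7.14 g/cm³ = 11.95 g·m⁻²·a⁻¹

r_corr = 11.9 g·m⁻²·a⁻¹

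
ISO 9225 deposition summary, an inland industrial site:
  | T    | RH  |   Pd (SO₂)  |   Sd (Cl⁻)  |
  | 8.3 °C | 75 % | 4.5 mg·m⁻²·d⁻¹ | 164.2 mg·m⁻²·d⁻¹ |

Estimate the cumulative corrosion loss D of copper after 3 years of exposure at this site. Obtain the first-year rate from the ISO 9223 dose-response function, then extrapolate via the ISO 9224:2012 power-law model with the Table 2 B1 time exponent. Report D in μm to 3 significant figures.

D(3) = 2.99 μm

copper: temperature factor f = +0.126·(-1.7) = -0.2142
  sulphur-dioxide contribution → 0.5282 μm/a
  chloride contribution → 0.908 μm/a
  total first-year rate 1.436 μm/a
Power-law: D(3) = r_corr · 3^0.667
  D(3) = 1.436 × 3^0.667 = 1.436 × 2.081 = 2.989 μm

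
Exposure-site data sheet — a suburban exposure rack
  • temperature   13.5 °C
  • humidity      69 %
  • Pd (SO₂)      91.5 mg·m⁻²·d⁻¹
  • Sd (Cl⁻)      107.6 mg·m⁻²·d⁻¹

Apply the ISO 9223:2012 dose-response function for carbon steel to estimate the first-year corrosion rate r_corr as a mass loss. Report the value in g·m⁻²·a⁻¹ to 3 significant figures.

r_corr = 722 g·m⁻²·a⁻¹

carbon steel: f(T) = -0.054·(T−10) [T>10 °C] = -0.1890
  SO₂ term: 1.77·91.5^0.52·exp(0.02·69-0.1890) = 60.98
  Cl⁻ term: 0.102·107.6^0.62·exp(0.033·69+0.04·13.5) = 31.03
  sum: 60.98 + 31.03 → r_corr = 92 μm/a
Convert to mass loss: 92 μm/a × 7.85 g/cm³ = 722.2 g·m⁻²·a⁻¹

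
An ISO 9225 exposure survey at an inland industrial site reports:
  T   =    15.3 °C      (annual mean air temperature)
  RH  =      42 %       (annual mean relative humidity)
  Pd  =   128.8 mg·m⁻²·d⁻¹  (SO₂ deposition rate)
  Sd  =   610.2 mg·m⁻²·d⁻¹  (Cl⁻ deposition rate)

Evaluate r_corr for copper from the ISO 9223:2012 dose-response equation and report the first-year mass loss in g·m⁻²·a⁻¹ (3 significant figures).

r_corr = 6.29 g·m⁻²·a⁻¹

copper: temperature factor f = -0.080·(5.3) = -0.4240
  sulphur-dioxide contribution → 0.1462 μm/a
  chloride contribution → 0.556 μm/a
  ⇒ r_corr(copper) = 0.7021 μm/a
Convert to mass loss: 0.7021 μm/a × 8.96 g/cm³ = 6.291 g·m⁻²·a⁻¹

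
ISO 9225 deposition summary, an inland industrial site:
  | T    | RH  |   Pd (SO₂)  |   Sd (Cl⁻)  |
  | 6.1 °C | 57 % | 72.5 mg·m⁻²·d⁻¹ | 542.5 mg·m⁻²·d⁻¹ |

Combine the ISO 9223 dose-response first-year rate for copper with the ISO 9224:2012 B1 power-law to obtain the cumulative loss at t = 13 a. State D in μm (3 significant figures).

copper: f(T) = +0.126·(T−10) [T≤10 °C] = -0.4914
  sulphur-dioxide contribution → 0.2852 μm/a
  chloride contribution → 0.5888 μm/a
  total first-year rate 0.874 μm/a
Power-law: D(13) = r_corr · 13^0.667
  D(13) = 0.874 × 13^0.667 = 0.874 × 5.534 = 4.836 μm

D(13) = 4.84 μm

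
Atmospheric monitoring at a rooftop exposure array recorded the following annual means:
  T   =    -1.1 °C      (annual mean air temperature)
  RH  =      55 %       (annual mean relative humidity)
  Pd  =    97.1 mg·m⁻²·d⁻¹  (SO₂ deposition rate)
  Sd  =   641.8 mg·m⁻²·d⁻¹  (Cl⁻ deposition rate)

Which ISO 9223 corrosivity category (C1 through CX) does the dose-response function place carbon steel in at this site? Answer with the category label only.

C3

carbon steel: T≤10 °C ⇒ hinge +0.150·(-1.1−10) = -1.6650
  SO₂ term: 1.77·97.1^0.52·exp(0.02·55-1.6650) = 10.86
  Sd branch = 0.102·Sd^0.62·e^(0.033·RH+0.04·T) = 32.99 μm/a
  r_corr = 10.86 + 32.99 = 43.85 μm/a
ISO 9223 Table 2 (carbon steel): 25 < 43.8 ≤ 50 μm/a ⇒ C3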